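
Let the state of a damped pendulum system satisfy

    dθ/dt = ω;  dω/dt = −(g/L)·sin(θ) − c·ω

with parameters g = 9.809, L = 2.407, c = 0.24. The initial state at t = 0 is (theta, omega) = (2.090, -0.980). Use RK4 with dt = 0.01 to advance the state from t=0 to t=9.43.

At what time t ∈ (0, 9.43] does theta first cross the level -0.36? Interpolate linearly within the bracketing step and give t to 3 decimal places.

t=0.000: state=(2.090, -0.980)
step 1 (dt=0.01): k1=(-0.980, -3.303), k2=(-0.997, -3.309), k3=(-0.997, -3.309), k4=(-1.013, -3.315); state += dt/6·(k1+2k2+2k3+k4)
t=0.010: state=(2.080, -1.013)
t=0.020: state=(2.070, -1.046)
t=0.030: state=(2.059, -1.080)
continuing one RK4 step at a time; state shown every 50 steps (Δt=0.5):
t=0.500: state=(1.167, -2.707)
t=0.980: state=(-0.329, -3.097)
next step: t=0.990: state=(-0.360, -3.076) — theta has crossed -0.36
linear interpolation between t=0.980 (-0.32941) and t=0.990 (-0.36028) → t≈0.990

t = 0.990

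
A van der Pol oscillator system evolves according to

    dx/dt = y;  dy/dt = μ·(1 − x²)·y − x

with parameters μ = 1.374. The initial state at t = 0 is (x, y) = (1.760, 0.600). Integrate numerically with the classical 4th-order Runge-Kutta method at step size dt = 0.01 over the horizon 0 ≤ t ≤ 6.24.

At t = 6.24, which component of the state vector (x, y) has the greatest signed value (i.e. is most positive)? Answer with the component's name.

t=0.000: state=(1.760, 0.600)
step 1 (dt=0.01): k1=(0.600, -3.489), k2=(0.583, -3.450), k3=(0.583, -3.451), k4=(0.565, -3.412); state += dt/6·(k1+2k2+2k3+k4)
t=0.010: state=(1.766, 0.565)
t=0.020: state=(1.771, 0.532)
t=0.030: state=(1.776, 0.499)
continuing one RK4 step at a time; state shown every 25 steps (Δt=0.25):
t=0.250: state=(1.821, -0.036)
t=0.500: state=(1.770, -0.332)
t=0.750: state=(1.667, -0.484)
t=1.000: state=(1.532, -0.595)
t=1.250: state=(1.369, -0.711)
t=1.500: state=(1.173, -0.863)
t=1.750: state=(0.931, -1.090)
t=2.000: state=(0.617, -1.455)
t=2.250: state=(0.185, -2.047)
t=2.500: state=(-0.424, -2.820)
t=2.750: state=(-1.174, -2.946)
t=3.000: state=(-1.763, -1.611)
t=3.250: state=(-1.991, -0.344)
t=3.500: state=(-1.999, 0.190)
t=3.750: state=(-1.923, 0.386)
t=4.000: state=(-1.814, 0.479)
t=4.250: state=(-1.685, 0.552)
t=4.500: state=(-1.538, 0.631)
t=4.750: state=(-1.368, 0.735)
t=5.000: state=(-1.167, 0.884)
t=5.250: state=(-0.919, 1.114)
t=5.500: state=(-0.598, 1.490)
t=5.750: state=(-0.155, 2.100)
t=6.000: state=(0.468, 2.871)
t=6.240: state=(1.192, 2.938)
compare at T: x=1.192, y=2.938

largest component: y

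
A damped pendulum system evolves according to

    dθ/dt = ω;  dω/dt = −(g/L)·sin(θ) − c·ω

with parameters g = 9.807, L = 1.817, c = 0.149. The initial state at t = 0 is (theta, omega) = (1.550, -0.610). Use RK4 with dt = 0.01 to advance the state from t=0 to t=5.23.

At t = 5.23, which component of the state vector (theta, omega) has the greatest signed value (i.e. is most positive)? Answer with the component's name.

largest component: omega

t=0.000: state=(1.550, -0.610)
step 1 (dt=0.01): k1=(-0.610, -5.305), k2=(-0.637, -5.301), k3=(-0.637, -5.301), k4=(-0.663, -5.297); state += dt/6·(k1+2k2+2k3+k4)
t=0.010: state=(1.544, -0.663)
t=0.020: state=(1.537, -0.716)
t=0.030: state=(1.529, -0.769)
continuing one RK4 step at a time; state shown every 20 steps (Δt=0.2):
t=0.200: state=(1.323, -1.646)
t=0.400: state=(0.900, -2.550)
t=0.600: state=(0.328, -3.086)
t=0.800: state=(-0.293, -3.011)
t=1.000: state=(-0.837, -2.349)
t=1.200: state=(-1.212, -1.367)
t=1.400: state=(-1.378, -0.300)
t=1.600: state=(-1.333, 0.752)
t=1.800: state=(-1.083, 1.727)
t=2.000: state=(-0.656, 2.490)
t=2.200: state=(-0.116, 2.817)
t=2.400: state=(0.432, 2.563)
t=2.600: state=(0.877, 1.835)
t=2.800: state=(1.150, 0.872)
t=3.000: state=(1.222, -0.146)
t=3.200: state=(1.094, -1.122)
t=3.400: state=(0.783, -1.952)
t=3.600: state=(0.335, -2.461)
t=3.800: state=(-0.168, -2.475)
t=4.000: state=(-0.621, -1.988)
t=4.200: state=(-0.941, -1.173)
t=4.400: state=(-1.082, -0.229)
t=4.600: state=(-1.033, 0.712)
t=4.800: state=(-0.805, 1.543)
t=5.000: state=(-0.433, 2.119)
t=5.200: state=(0.015, 2.277)
t=5.230: state=(0.083, 2.259)
compare at T: theta=0.083, omega=2.259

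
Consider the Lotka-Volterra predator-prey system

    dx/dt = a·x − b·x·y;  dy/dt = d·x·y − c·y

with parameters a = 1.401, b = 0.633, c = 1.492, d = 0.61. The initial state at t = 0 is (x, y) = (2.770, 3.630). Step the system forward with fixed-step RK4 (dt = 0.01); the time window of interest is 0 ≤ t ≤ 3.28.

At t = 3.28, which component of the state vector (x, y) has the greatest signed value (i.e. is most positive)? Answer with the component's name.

t=0.000: state=(2.770, 3.630)
step 1 (dt=0.01): k1=(-2.484, 0.718), k2=(-2.479, 0.691), k3=(-2.479, 0.691), k4=(-2.474, 0.664); state += dt/6·(k1+2k2+2k3+k4)
t=0.010: state=(2.745, 3.637)
t=0.020: state=(2.721, 3.643)
t=0.030: state=(2.696, 3.649)
continuing one RK4 step at a time; state shown every 20 steps (Δt=0.2):
t=0.200: state=(2.305, 3.668)
t=0.400: state=(1.932, 3.520)
t=0.600: state=(1.664, 3.249)
t=0.800: state=(1.490, 2.920)
t=1.000: state=(1.392, 2.581)
t=1.200: state=(1.356, 2.263)
t=1.400: state=(1.372, 1.983)
t=1.600: state=(1.435, 1.745)
t=1.800: state=(1.542, 1.552)
t=2.000: state=(1.693, 1.402)
t=2.200: state=(1.890, 1.294)
t=2.400: state=(2.133, 1.227)
t=2.600: state=(2.422, 1.201)
t=2.800: state=(2.751, 1.222)
t=3.000: state=(3.107, 1.295)
t=3.200: state=(3.461, 1.435)
t=3.280: state=(3.594, 1.513)
compare at T: x=3.594, y=1.513

largest component: x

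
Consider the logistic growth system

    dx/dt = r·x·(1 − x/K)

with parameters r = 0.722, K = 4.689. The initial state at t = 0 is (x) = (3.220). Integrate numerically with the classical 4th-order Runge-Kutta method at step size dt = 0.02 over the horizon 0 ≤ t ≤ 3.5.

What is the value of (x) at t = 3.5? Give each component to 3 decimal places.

(x) = (4.524)

t=0.000: state=(3.220)
step 1 (dt=0.02): k1=(0.728), k2=(0.726), k3=(0.726), k4=(0.724); state += dt/6·(k1+2k2+2k3+k4)
t=0.020: state=(3.235)
t=0.040: state=(3.249)
t=0.060: state=(3.263)
continuing one RK4 step at a time; state shown every 10 steps (Δt=0.2):
t=0.200: state=(3.362)
t=0.400: state=(3.495)
t=0.600: state=(3.619)
t=0.800: state=(3.733)
t=1.000: state=(3.838)
t=1.200: state=(3.934)
t=1.400: state=(4.021)
t=1.600: state=(4.100)
t=1.800: state=(4.170)
t=2.000: state=(4.233)
t=2.200: state=(4.289)
t=2.400: state=(4.339)
t=2.600: state=(4.383)
t=2.800: state=(4.422)
t=3.000: state=(4.456)
t=3.200: state=(4.486)
t=3.400: state=(4.512)
t=3.500: state=(4.524)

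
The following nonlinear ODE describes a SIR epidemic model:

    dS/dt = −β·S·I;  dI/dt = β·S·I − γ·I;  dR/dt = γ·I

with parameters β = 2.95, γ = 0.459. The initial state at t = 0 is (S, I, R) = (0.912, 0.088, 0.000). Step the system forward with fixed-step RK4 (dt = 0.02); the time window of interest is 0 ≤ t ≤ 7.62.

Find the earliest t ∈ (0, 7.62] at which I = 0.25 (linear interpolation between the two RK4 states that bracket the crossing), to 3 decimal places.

t=0.000: state=(0.912, 0.088, 0.000)
step 1 (dt=0.02): k1=(-0.237, 0.196, 0.040), k2=(-0.241, 0.200, 0.041), k3=(-0.241, 0.200, 0.041), k4=(-0.246, 0.204, 0.042); state += dt/6·(k1+2k2+2k3+k4)
t=0.020: state=(0.907, 0.092, 0.001)
t=0.040: state=(0.902, 0.096, 0.002)
t=0.060: state=(0.897, 0.100, 0.003)
continuing one RK4 step at a time; state shown every 25 steps (Δt=0.5):
t=0.500: state=(0.726, 0.238, 0.035)
t=0.520: state=(0.716, 0.246, 0.038)
next step: t=0.540: state=(0.706, 0.255, 0.040) — I has crossed 0.25
linear interpolation between t=0.520 (0.24634) and t=0.540 (0.25454) → t≈0.529

t = 0.529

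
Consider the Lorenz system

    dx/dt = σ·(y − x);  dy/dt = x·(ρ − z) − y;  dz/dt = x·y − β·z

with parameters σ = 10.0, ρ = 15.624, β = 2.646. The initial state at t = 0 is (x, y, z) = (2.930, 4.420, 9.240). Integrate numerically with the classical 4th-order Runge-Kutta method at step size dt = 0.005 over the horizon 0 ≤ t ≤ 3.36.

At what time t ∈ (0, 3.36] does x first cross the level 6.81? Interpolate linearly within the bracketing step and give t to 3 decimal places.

t = 0.207

t=0.000: state=(2.930, 4.420, 9.240)
step 1 (dt=0.005): k1=(14.900, 14.285, -11.498), k2=(14.885, 14.573, -11.152), k3=(14.892, 14.569, -11.152), k4=(14.884, 14.855, -10.803); state += dt/6·(k1+2k2+2k3+k4)
t=0.005: state=(3.004, 4.493, 9.184)
t=0.010: state=(3.079, 4.569, 9.132)
t=0.015: state=(3.153, 4.647, 9.083)
continuing one RK4 step at a time; state shown every 40 steps (Δt=0.2):
t=0.200: state=(6.651, 8.956, 10.653)
t=0.205: state=(6.766, 9.075, 10.814)
next step: t=0.210: state=(6.881, 9.190, 10.981) — x has crossed 6.81
linear interpolation between t=0.205 (6.76599) and t=0.210 (6.88144) → t≈0.207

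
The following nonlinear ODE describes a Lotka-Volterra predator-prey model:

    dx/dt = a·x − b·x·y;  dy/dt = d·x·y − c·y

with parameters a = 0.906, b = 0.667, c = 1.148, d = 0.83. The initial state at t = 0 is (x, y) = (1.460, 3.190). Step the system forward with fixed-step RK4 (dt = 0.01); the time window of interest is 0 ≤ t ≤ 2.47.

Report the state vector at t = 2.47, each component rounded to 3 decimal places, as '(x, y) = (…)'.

(x, y) = (0.598, 0.738)

t=0.000: state=(1.460, 3.190)
step 1 (dt=0.01): k1=(-1.784, 0.204), k2=(-1.774, 0.180), k3=(-1.774, 0.180), k4=(-1.764, 0.157); state += dt/6·(k1+2k2+2k3+k4)
t=0.010: state=(1.442, 3.192)
t=0.020: state=(1.425, 3.193)
t=0.030: state=(1.407, 3.194)
continuing one RK4 step at a time; state shown every 10 steps (Δt=0.1):
t=0.100: state=(1.292, 3.188)
t=0.200: state=(1.145, 3.144)
t=0.300: state=(1.019, 3.066)
t=0.400: state=(0.912, 2.961)
t=0.500: state=(0.823, 2.837)
t=0.600: state=(0.749, 2.699)
t=0.700: state=(0.688, 2.554)
t=0.800: state=(0.639, 2.406)
t=0.900: state=(0.599, 2.258)
t=1.000: state=(0.566, 2.113)
t=1.100: state=(0.541, 1.972)
t=1.200: state=(0.522, 1.837)
t=1.300: state=(0.508, 1.710)
t=1.400: state=(0.498, 1.589)
t=1.500: state=(0.492, 1.476)
t=1.600: state=(0.490, 1.371)
t=1.700: state=(0.491, 1.273)
t=1.800: state=(0.496, 1.182)
t=1.900: state=(0.503, 1.099)
t=2.000: state=(0.513, 1.022)
t=2.100: state=(0.526, 0.951)
t=2.200: state=(0.542, 0.886)
t=2.300: state=(0.560, 0.827)
t=2.400: state=(0.581, 0.773)
t=2.470: state=(0.598, 0.738)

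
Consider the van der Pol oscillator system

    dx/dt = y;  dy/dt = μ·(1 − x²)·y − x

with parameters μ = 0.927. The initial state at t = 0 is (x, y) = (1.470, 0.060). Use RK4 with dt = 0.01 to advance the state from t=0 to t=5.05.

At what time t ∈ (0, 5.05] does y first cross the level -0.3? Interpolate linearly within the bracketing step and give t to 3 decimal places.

t = 0.271

t=0.000: state=(1.470, 0.060)
step 1 (dt=0.01): k1=(0.060, -1.535), k2=(0.052, -1.527), k3=(0.052, -1.527), k4=(0.045, -1.519); state += dt/6·(k1+2k2+2k3+k4)
t=0.010: state=(1.471, 0.045)
t=0.020: state=(1.471, 0.030)
t=0.030: state=(1.471, 0.015)
continuing one RK4 step at a time; state shown every 20 steps (Δt=0.2):
t=0.200: state=(1.453, -0.216)
t=0.270: state=(1.435, -0.299)
next step: t=0.280: state=(1.432, -0.310) — y has crossed -0.3
linear interpolation between t=0.270 (-0.29874) and t=0.280 (-0.31010) → t≈0.271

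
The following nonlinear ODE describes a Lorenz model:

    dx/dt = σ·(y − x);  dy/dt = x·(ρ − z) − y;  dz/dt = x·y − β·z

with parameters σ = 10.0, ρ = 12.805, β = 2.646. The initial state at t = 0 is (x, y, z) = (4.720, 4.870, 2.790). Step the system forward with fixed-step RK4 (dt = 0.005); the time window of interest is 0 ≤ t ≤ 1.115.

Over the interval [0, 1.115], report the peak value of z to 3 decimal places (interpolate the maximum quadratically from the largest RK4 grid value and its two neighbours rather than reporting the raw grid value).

t=0.000: state=(4.720, 4.870, 2.790)
step 1 (dt=0.005): k1=(1.500, 42.401, 15.604), k2=(2.523, 42.148, 16.020), k3=(2.491, 42.169, 16.027), k4=(3.484, 41.935, 16.450); state += dt/6·(k1+2k2+2k3+k4)
t=0.005: state=(4.733, 5.081, 2.870)
t=0.010: state=(4.755, 5.289, 2.955)
t=0.015: state=(4.786, 5.496, 3.044)
continuing one RK4 step at a time; state shown every 10 steps (Δt=0.05):
t=0.050: state=(5.218, 6.914, 3.811)
t=0.100: state=(6.306, 8.867, 5.476)
t=0.150: state=(7.681, 10.510, 8.002)
t=0.200: state=(8.998, 11.275, 11.331)
t=0.250: state=(9.796, 10.567, 14.825)
t=0.300: state=(9.676, 8.409, 17.385)
t=0.350: state=(8.596, 5.683, 18.263)
t=0.400: state=(6.940, 3.412, 17.637)
t=0.450: state=(5.225, 2.009, 16.204)
t=0.500: state=(3.798, 1.342, 14.538)
t=0.550: state=(2.775, 1.126, 12.920)
t=0.600: state=(2.125, 1.143, 11.446)
t=0.650: state=(1.764, 1.276, 10.135)
t=0.700: state=(1.613, 1.479, 8.987)
t=0.750: state=(1.615, 1.746, 7.994)
t=0.800: state=(1.737, 2.088, 7.153)
t=0.850: state=(1.965, 2.527, 6.466)
t=0.900: state=(2.301, 3.090, 5.945)
t=0.950: state=(2.759, 3.806, 5.616)
t=1.000: state=(3.355, 4.699, 5.529)
t=1.050: state=(4.107, 5.774, 5.761)
t=1.100: state=(5.019, 6.990, 6.415)
t=1.115: state=(5.320, 7.366, 6.712)
largest grid value and its neighbours: z(0.345)=18.25212, z(0.350)=18.26260, z(0.355)=18.25762
parabola through these three points peaks at t≈0.351 with z≈18.26285

max z = 18.263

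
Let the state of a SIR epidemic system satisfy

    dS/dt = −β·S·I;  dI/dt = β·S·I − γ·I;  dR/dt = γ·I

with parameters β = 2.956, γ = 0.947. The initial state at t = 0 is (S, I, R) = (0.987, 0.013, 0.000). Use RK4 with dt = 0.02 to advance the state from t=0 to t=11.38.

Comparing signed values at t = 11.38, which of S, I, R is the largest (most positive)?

largest component: R

t=0.000: state=(0.987, 0.013, 0.000)
step 1 (dt=0.02): k1=(-0.038, 0.026, 0.012), k2=(-0.039, 0.026, 0.013), k3=(-0.039, 0.026, 0.013), k4=(-0.039, 0.027, 0.013); state += dt/6·(k1+2k2+2k3+k4)
t=0.020: state=(0.986, 0.014, 0.000)
t=0.040: state=(0.985, 0.014, 0.001)
t=0.060: state=(0.985, 0.015, 0.001)
continuing one RK4 step at a time; state shown every 25 steps (Δt=0.5):
t=0.500: state=(0.955, 0.034, 0.010)
t=1.000: state=(0.880, 0.083, 0.037)
t=1.500: state=(0.732, 0.172, 0.096)
t=2.000: state=(0.526, 0.273, 0.202)
t=2.500: state=(0.336, 0.319, 0.345)
t=3.000: state=(0.212, 0.295, 0.492)
t=3.500: state=(0.143, 0.238, 0.619)
t=4.000: state=(0.105, 0.177, 0.717)
t=4.500: state=(0.084, 0.127, 0.789)
t=5.000: state=(0.072, 0.089, 0.840)
t=5.500: state=(0.064, 0.061, 0.875)
t=6.000: state=(0.060, 0.042, 0.899)
t=6.500: state=(0.057, 0.028, 0.915)
t=7.000: state=(0.055, 0.019, 0.926)
t=7.500: state=(0.054, 0.013, 0.934)
t=8.000: state=(0.053, 0.009, 0.939)
t=8.500: state=(0.052, 0.006, 0.942)
t=9.000: state=(0.052, 0.004, 0.944)
t=9.500: state=(0.052, 0.003, 0.946)
t=10.000: state=(0.051, 0.002, 0.947)
t=10.500: state=(0.051, 0.001, 0.948)
t=11.000: state=(0.051, 0.001, 0.948)
t=11.380: state=(0.051, 0.001, 0.948)
compare at T: S=0.051, I=0.001, R=0.948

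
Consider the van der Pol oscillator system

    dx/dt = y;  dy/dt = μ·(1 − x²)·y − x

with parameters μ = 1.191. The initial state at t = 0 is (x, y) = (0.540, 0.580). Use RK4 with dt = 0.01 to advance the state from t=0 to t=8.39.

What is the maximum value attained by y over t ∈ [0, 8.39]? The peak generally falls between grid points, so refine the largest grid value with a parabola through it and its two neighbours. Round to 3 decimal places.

max y = 2.860

t=0.000: state=(0.540, 0.580)
step 1 (dt=0.01): k1=(0.580, -0.051), k2=(0.580, -0.056), k3=(0.580, -0.056), k4=(0.579, -0.061); state += dt/6·(k1+2k2+2k3+k4)
t=0.010: state=(0.546, 0.579)
t=0.020: state=(0.552, 0.579)
t=0.030: state=(0.557, 0.578)
continuing one RK4 step at a time; state shown every 50 steps (Δt=0.5):
t=0.500: state=(0.800, 0.410)
t=1.000: state=(0.911, 0.010)
t=1.500: state=(0.799, -0.463)
t=2.000: state=(0.430, -1.051)
t=2.500: state=(-0.308, -1.936)
t=3.000: state=(-1.351, -1.795)
t=3.500: state=(-1.808, -0.145)
t=4.000: state=(-1.696, 0.467)
t=4.500: state=(-1.393, 0.741)
t=5.000: state=(-0.936, 1.128)
t=5.500: state=(-0.184, 1.999)
t=6.000: state=(1.097, 2.789)
t=6.500: state=(1.962, 0.530)
t=7.000: state=(1.937, -0.379)
t=7.500: state=(1.685, -0.604)
t=8.000: state=(1.333, -0.823)
t=8.390: state=(0.958, -1.129)
largest grid value and its neighbours: y(5.910)=2.85960, y(5.920)=2.86018, y(5.930)=2.85878
parabola through these three points peaks at t≈5.918 with y≈2.86022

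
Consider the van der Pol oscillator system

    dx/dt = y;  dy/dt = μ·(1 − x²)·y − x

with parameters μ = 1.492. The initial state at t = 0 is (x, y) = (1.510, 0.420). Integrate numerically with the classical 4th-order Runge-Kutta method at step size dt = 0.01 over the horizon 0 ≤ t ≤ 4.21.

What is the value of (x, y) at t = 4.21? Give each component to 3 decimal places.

(x, y) = (-1.503, 0.615)

t=0.000: state=(1.510, 0.420)
step 1 (dt=0.01): k1=(0.420, -2.312), k2=(0.408, -2.296), k3=(0.409, -2.296), k4=(0.397, -2.280); state += dt/6·(k1+2k2+2k3+k4)
t=0.010: state=(1.514, 0.397)
t=0.020: state=(1.518, 0.374)
t=0.030: state=(1.522, 0.352)
continuing one RK4 step at a time; state shown every 20 steps (Δt=0.2):
t=0.200: state=(1.552, 0.027)
t=0.400: state=(1.530, -0.235)
t=0.600: state=(1.464, -0.413)
t=0.800: state=(1.367, -0.552)
t=1.000: state=(1.244, -0.683)
t=1.200: state=(1.092, -0.835)
t=1.400: state=(0.907, -1.035)
t=1.600: state=(0.673, -1.324)
t=1.800: state=(0.367, -1.758)
t=2.000: state=(-0.043, -2.381)
t=2.200: state=(-0.588, -3.031)
t=2.400: state=(-1.211, -2.999)
t=2.600: state=(-1.708, -1.849)
t=2.800: state=(-1.948, -0.638)
t=3.000: state=(-2.004, -0.001)
t=3.200: state=(-1.973, 0.264)
t=3.400: state=(-1.908, 0.381)
t=3.600: state=(-1.824, 0.446)
t=3.800: state=(-1.730, 0.498)
t=4.000: state=(-1.625, 0.550)
t=4.200: state=(-1.509, 0.611)
t=4.210: state=(-1.503, 0.615)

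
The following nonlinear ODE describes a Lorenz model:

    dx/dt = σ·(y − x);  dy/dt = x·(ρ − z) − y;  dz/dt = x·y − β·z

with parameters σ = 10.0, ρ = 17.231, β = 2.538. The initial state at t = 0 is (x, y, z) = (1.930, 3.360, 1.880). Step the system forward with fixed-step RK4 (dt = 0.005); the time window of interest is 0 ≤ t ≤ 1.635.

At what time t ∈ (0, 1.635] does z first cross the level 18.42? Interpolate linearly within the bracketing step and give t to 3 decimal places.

t = 0.283

t=0.000: state=(1.930, 3.360, 1.880)
step 1 (dt=0.005): k1=(14.300, 26.267, 1.713), k2=(14.599, 26.742, 1.952), k3=(14.604, 26.751, 1.955), k4=(14.907, 27.235, 2.202); state += dt/6·(k1+2k2+2k3+k4)
t=0.005: state=(2.003, 3.494, 1.890)
t=0.010: state=(2.079, 3.632, 1.902)
t=0.015: state=(2.158, 3.776, 1.917)
continuing one RK4 step at a time; state shown every 20 steps (Δt=0.1):
t=0.100: state=(4.100, 7.166, 2.844)
t=0.200: state=(8.271, 13.421, 7.951)
t=0.280: state=(12.171, 15.775, 18.005)
next step: t=0.285: state=(12.343, 15.627, 18.735) — z has crossed 18.42
linear interpolation between t=0.280 (18.00541) and t=0.285 (18.73486) → t≈0.283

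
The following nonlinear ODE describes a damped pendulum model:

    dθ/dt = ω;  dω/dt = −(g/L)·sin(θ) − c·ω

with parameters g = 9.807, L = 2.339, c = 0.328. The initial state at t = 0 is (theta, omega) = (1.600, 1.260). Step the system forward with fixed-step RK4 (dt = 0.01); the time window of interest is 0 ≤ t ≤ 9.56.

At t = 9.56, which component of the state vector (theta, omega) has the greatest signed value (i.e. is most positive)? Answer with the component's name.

largest component: omega

t=0.000: state=(1.600, 1.260)
step 1 (dt=0.01): k1=(1.260, -4.604), k2=(1.237, -4.596), k3=(1.237, -4.596), k4=(1.214, -4.587); state += dt/6·(k1+2k2+2k3+k4)
t=0.010: state=(1.612, 1.214)
t=0.020: state=(1.624, 1.168)
t=0.030: state=(1.636, 1.123)
continuing one RK4 step at a time; state shown every 50 steps (Δt=0.5):
t=0.500: state=(1.691, -0.837)
t=1.000: state=(0.820, -2.520)
t=1.500: state=(-0.513, -2.366)
t=2.000: state=(-1.242, -0.450)
t=2.500: state=(-0.981, 1.403)
t=3.000: state=(-0.025, 2.115)
t=3.500: state=(0.806, 0.976)
t=4.000: state=(0.868, -0.695)
t=4.500: state=(0.233, -1.633)
t=5.000: state=(-0.502, -1.067)
t=5.500: state=(-0.704, 0.281)
t=6.000: state=(-0.292, 1.212)
t=6.500: state=(0.307, 0.980)
t=7.000: state=(0.551, -0.052)
t=7.500: state=(0.290, -0.886)
t=8.000: state=(-0.182, -0.837)
t=8.500: state=(-0.424, -0.069)
t=9.000: state=(-0.262, 0.641)
t=9.500: state=(0.103, 0.691)
t=9.560: state=(0.144, 0.647)
compare at T: theta=0.144, omega=0.647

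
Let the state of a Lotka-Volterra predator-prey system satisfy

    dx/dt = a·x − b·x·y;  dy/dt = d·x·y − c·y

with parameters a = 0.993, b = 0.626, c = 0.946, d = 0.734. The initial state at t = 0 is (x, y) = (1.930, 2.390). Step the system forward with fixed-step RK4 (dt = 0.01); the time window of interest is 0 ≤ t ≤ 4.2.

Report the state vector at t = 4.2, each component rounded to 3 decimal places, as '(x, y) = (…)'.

(x, y) = (1.169, 0.812)

t=0.000: state=(1.930, 2.390)
step 1 (dt=0.01): k1=(-0.971, 1.125), k2=(-0.975, 1.119), k3=(-0.975, 1.119), k4=(-0.980, 1.113); state += dt/6·(k1+2k2+2k3+k4)
t=0.010: state=(1.920, 2.401)
t=0.020: state=(1.910, 2.412)
t=0.030: state=(1.900, 2.423)
continuing one RK4 step at a time; state shown every 20 steps (Δt=0.2):
t=0.200: state=(1.723, 2.587)
t=0.400: state=(1.507, 2.714)
t=0.600: state=(1.303, 2.760)
t=0.800: state=(1.127, 2.729)
t=1.000: state=(0.982, 2.635)
t=1.200: state=(0.868, 2.497)
t=1.400: state=(0.782, 2.332)
t=1.600: state=(0.720, 2.155)
t=1.800: state=(0.679, 1.976)
t=2.000: state=(0.653, 1.803)
t=2.200: state=(0.642, 1.641)
t=2.400: state=(0.644, 1.492)
t=2.600: state=(0.657, 1.359)
t=2.800: state=(0.682, 1.240)
t=3.000: state=(0.716, 1.137)
t=3.200: state=(0.762, 1.049)
t=3.400: state=(0.819, 0.975)
t=3.600: state=(0.888, 0.914)
t=3.800: state=(0.969, 0.867)
t=4.000: state=(1.062, 0.833)
t=4.200: state=(1.169, 0.812)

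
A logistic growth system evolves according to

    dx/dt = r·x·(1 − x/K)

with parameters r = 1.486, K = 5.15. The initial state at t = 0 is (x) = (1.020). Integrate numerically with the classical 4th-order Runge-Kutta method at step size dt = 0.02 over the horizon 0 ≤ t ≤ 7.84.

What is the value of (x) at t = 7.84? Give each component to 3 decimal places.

t=0.000: state=(1.020)
step 1 (dt=0.02): k1=(1.216), k2=(1.226), k3=(1.226), k4=(1.237); state += dt/6·(k1+2k2+2k3+k4)
t=0.020: state=(1.045)
t=0.040: state=(1.069)
t=0.060: state=(1.095)
continuing one RK4 step at a time; state shown every 25 steps (Δt=0.5):
t=0.500: state=(1.760)
t=1.000: state=(2.688)
t=1.500: state=(3.587)
t=2.000: state=(4.266)
t=2.500: state=(4.688)
t=3.000: state=(4.919)
t=3.500: state=(5.038)
t=4.000: state=(5.096)
t=4.500: state=(5.124)
t=5.000: state=(5.138)
t=5.500: state=(5.144)
t=6.000: state=(5.147)
t=6.500: state=(5.149)
t=7.000: state=(5.149)
t=7.500: state=(5.150)
t=7.840: state=(5.150)

(x) = (5.150)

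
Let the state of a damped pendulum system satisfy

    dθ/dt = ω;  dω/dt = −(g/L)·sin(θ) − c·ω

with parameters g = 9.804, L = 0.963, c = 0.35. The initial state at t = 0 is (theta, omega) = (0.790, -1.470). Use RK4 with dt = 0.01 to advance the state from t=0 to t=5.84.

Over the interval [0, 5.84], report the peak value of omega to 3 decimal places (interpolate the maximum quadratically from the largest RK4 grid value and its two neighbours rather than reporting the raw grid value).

t=0.000: state=(0.790, -1.470)
step 1 (dt=0.01): k1=(-1.470, -6.717), k2=(-1.504, -6.653), k3=(-1.503, -6.652), k4=(-1.537, -6.586); state += dt/6·(k1+2k2+2k3+k4)
t=0.010: state=(0.775, -1.537)
t=0.020: state=(0.759, -1.602)
t=0.030: state=(0.743, -1.665)
continuing one RK4 step at a time; state shown every 20 steps (Δt=0.2):
t=0.200: state=(0.383, -2.475)
t=0.400: state=(-0.136, -2.543)
t=0.600: state=(-0.570, -1.664)
t=0.800: state=(-0.770, -0.296)
t=1.000: state=(-0.689, 1.066)
t=1.200: state=(-0.371, 2.008)
t=1.400: state=(0.062, 2.173)
t=1.600: state=(0.442, 1.514)
t=1.800: state=(0.635, 0.371)
t=2.000: state=(0.588, -0.814)
t=2.200: state=(0.332, -1.652)
t=2.400: state=(-0.029, -1.838)
t=2.600: state=(-0.355, -1.320)
t=2.800: state=(-0.527, -0.362)
t=3.000: state=(-0.496, 0.654)
t=3.200: state=(-0.285, 1.377)
t=3.400: state=(0.017, 1.547)
t=3.600: state=(0.293, 1.122)
t=3.800: state=(0.441, 0.315)
t=4.000: state=(0.416, -0.548)
t=4.200: state=(0.238, -1.159)
t=4.400: state=(-0.016, -1.300)
t=4.600: state=(-0.248, -0.940)
t=4.800: state=(-0.370, -0.256)
t=5.000: state=(-0.347, 0.474)
t=5.200: state=(-0.196, 0.983)
t=5.400: state=(0.019, 1.090)
t=5.600: state=(0.212, 0.778)
t=5.800: state=(0.312, 0.196)
t=5.840: state=(0.317, 0.068)
largest grid value and its neighbours: omega(1.330)=2.21629, omega(1.340)=2.21683, omega(1.350)=2.21512
parabola through these three points peaks at t≈1.337 with omega≈2.21690

max omega = 2.217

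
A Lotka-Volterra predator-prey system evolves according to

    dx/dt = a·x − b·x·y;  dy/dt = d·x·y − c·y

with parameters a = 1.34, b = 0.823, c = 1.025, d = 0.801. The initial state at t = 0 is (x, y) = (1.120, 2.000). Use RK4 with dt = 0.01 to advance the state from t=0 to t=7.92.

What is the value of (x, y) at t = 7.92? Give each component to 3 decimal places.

(x, y) = (1.308, 1.267)

t=0.000: state=(1.120, 2.000)
step 1 (dt=0.01): k1=(-0.343, -0.256), k2=(-0.341, -0.258), k3=(-0.341, -0.258), k4=(-0.339, -0.261); state += dt/6·(k1+2k2+2k3+k4)
t=0.010: state=(1.117, 1.997)
t=0.020: state=(1.113, 1.995)
t=0.030: state=(1.110, 1.992)
continuing one RK4 step at a time; state shown every 50 steps (Δt=0.5):
t=0.500: state=(0.994, 1.824)
t=1.000: state=(0.958, 1.610)
t=1.500: state=(1.005, 1.425)
t=2.000: state=(1.122, 1.304)
t=2.500: state=(1.297, 1.266)
t=3.000: state=(1.492, 1.326)
t=3.500: state=(1.639, 1.491)
t=4.000: state=(1.651, 1.736)
t=4.500: state=(1.503, 1.964)
t=5.000: state=(1.277, 2.054)
t=5.500: state=(1.085, 1.969)
t=6.000: state=(0.979, 1.778)
t=6.500: state=(0.962, 1.566)
t=7.000: state=(1.024, 1.393)
t=7.500: state=(1.156, 1.288)
t=7.920: state=(1.308, 1.267)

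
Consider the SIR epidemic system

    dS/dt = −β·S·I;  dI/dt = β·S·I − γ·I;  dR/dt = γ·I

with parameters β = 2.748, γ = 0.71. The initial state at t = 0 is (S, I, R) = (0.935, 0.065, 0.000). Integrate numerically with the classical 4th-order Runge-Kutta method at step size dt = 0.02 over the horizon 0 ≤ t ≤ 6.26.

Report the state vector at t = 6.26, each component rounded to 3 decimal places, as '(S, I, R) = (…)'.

(S, I, R) = (0.025, 0.041, 0.934)

t=0.000: state=(0.935, 0.065, 0.000)
step 1 (dt=0.02): k1=(-0.167, 0.121, 0.046), k2=(-0.170, 0.123, 0.047), k3=(-0.170, 0.123, 0.047), k4=(-0.173, 0.125, 0.048); state += dt/6·(k1+2k2+2k3+k4)
t=0.020: state=(0.932, 0.067, 0.001)
t=0.040: state=(0.928, 0.070, 0.002)
t=0.060: state=(0.924, 0.073, 0.003)
continuing one RK4 step at a time; state shown every 25 steps (Δt=0.5):
t=0.500: state=(0.810, 0.153, 0.037)
t=1.000: state=(0.601, 0.285, 0.114)
t=1.500: state=(0.376, 0.389, 0.236)
t=2.000: state=(0.215, 0.405, 0.379)
t=2.500: state=(0.127, 0.357, 0.516)
t=3.000: state=(0.081, 0.288, 0.630)
t=3.500: state=(0.057, 0.222, 0.721)
t=4.000: state=(0.044, 0.167, 0.789)
t=4.500: state=(0.036, 0.123, 0.840)
t=5.000: state=(0.031, 0.091, 0.878)
t=5.500: state=(0.028, 0.066, 0.906)
t=6.000: state=(0.026, 0.048, 0.926)
t=6.260: state=(0.025, 0.041, 0.934)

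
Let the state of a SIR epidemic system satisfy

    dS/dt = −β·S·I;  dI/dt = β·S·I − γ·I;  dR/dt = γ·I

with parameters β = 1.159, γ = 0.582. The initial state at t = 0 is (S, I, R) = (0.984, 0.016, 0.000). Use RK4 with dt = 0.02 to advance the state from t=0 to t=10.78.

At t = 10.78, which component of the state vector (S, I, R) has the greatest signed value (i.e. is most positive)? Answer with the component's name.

t=0.000: state=(0.984, 0.016, 0.000)
step 1 (dt=0.02): k1=(-0.018, 0.009, 0.009), k2=(-0.018, 0.009, 0.009), k3=(-0.018, 0.009, 0.009), k4=(-0.018, 0.009, 0.009); state += dt/6·(k1+2k2+2k3+k4)
t=0.020: state=(0.984, 0.016, 0.000)
t=0.040: state=(0.983, 0.016, 0.000)
t=0.060: state=(0.983, 0.017, 0.001)
continuing one RK4 step at a time; state shown every 25 steps (Δt=0.5):
t=0.500: state=(0.974, 0.021, 0.005)
t=1.000: state=(0.960, 0.028, 0.012)
t=1.500: state=(0.943, 0.036, 0.022)
t=2.000: state=(0.921, 0.046, 0.033)
t=2.500: state=(0.893, 0.058, 0.049)
t=3.000: state=(0.860, 0.072, 0.067)
t=3.500: state=(0.821, 0.088, 0.091)
t=4.000: state=(0.777, 0.104, 0.119)
t=4.500: state=(0.728, 0.121, 0.152)
t=5.000: state=(0.676, 0.136, 0.189)
t=5.500: state=(0.622, 0.148, 0.230)
t=6.000: state=(0.570, 0.156, 0.274)
t=6.500: state=(0.520, 0.160, 0.320)
t=7.000: state=(0.474, 0.159, 0.367)
t=7.500: state=(0.433, 0.155, 0.413)
t=8.000: state=(0.396, 0.147, 0.457)
t=8.500: state=(0.365, 0.137, 0.498)
t=9.000: state=(0.338, 0.126, 0.536)
t=9.500: state=(0.316, 0.113, 0.571)
t=10.000: state=(0.297, 0.101, 0.602)
t=10.500: state=(0.281, 0.089, 0.630)
t=10.780: state=(0.273, 0.083, 0.644)
compare at T: S=0.273, I=0.083, R=0.644

largest component: R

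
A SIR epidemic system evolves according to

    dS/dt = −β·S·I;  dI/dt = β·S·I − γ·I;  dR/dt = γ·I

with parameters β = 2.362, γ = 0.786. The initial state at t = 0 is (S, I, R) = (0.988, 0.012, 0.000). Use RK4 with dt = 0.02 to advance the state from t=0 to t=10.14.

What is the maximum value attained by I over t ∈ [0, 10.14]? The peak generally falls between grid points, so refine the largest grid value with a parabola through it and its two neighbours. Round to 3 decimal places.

t=0.000: state=(0.988, 0.012, 0.000)
step 1 (dt=0.02): k1=(-0.028, 0.019, 0.009), k2=(-0.028, 0.019, 0.010), k3=(-0.028, 0.019, 0.010), k4=(-0.029, 0.019, 0.010); state += dt/6·(k1+2k2+2k3+k4)
t=0.020: state=(0.987, 0.012, 0.000)
t=0.040: state=(0.987, 0.013, 0.000)
t=0.060: state=(0.986, 0.013, 0.001)
continuing one RK4 step at a time; state shown every 25 steps (Δt=0.5):
t=0.500: state=(0.967, 0.026, 0.007)
t=1.000: state=(0.925, 0.053, 0.022)
t=1.500: state=(0.845, 0.103, 0.052)
t=2.000: state=(0.719, 0.175, 0.106)
t=2.500: state=(0.558, 0.252, 0.190)
t=3.000: state=(0.401, 0.299, 0.300)
t=3.500: state=(0.280, 0.300, 0.419)
t=4.000: state=(0.200, 0.268, 0.532)
t=4.500: state=(0.150, 0.222, 0.628)
t=5.000: state=(0.118, 0.175, 0.706)
t=5.500: state=(0.099, 0.134, 0.767)
t=6.000: state=(0.086, 0.101, 0.813)
t=6.500: state=(0.077, 0.075, 0.847)
t=7.000: state=(0.072, 0.055, 0.873)
t=7.500: state=(0.068, 0.041, 0.892)
t=8.000: state=(0.065, 0.030, 0.905)
t=8.500: state=(0.063, 0.022, 0.915)
t=9.000: state=(0.062, 0.016, 0.923)
t=9.500: state=(0.061, 0.011, 0.928)
t=10.000: state=(0.060, 0.008, 0.932)
t=10.140: state=(0.060, 0.008, 0.933)
largest grid value and its neighbours: I(3.240)=0.30506, I(3.260)=0.30510, I(3.280)=0.30507
parabola through these three points peaks at t≈3.261 with I≈0.30510

max I = 0.305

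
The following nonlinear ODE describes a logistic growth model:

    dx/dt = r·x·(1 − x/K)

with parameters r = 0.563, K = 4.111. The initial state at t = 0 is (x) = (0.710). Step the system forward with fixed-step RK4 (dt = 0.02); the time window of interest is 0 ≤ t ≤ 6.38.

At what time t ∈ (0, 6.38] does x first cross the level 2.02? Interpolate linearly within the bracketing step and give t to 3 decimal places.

t=0.000: state=(0.710)
step 1 (dt=0.02): k1=(0.331), k2=(0.332), k3=(0.332), k4=(0.333); state += dt/6·(k1+2k2+2k3+k4)
t=0.020: state=(0.717)
t=0.040: state=(0.723)
t=0.060: state=(0.730)
continuing one RK4 step at a time; state shown every 25 steps (Δt=0.5):
t=0.500: state=(0.891)
t=1.000: state=(1.103)
t=1.500: state=(1.344)
t=2.000: state=(1.610)
t=2.500: state=(1.892)
t=2.720: state=(2.019)
next step: t=2.740: state=(2.031) — x has crossed 2.02
linear interpolation between t=2.720 (2.01933) and t=2.740 (2.03090) → t≈2.721

t = 2.721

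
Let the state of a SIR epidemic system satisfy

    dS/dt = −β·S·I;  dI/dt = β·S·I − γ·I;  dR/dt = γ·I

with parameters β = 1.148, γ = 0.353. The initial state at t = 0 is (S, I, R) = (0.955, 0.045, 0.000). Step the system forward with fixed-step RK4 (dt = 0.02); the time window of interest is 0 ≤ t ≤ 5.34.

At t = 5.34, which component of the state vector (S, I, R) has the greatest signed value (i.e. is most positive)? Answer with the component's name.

largest component: R

t=0.000: state=(0.955, 0.045, 0.000)
step 1 (dt=0.02): k1=(-0.049, 0.033, 0.016), k2=(-0.050, 0.034, 0.016), k3=(-0.050, 0.034, 0.016), k4=(-0.050, 0.034, 0.016); state += dt/6·(k1+2k2+2k3+k4)
t=0.020: state=(0.954, 0.046, 0.000)
t=0.040: state=(0.953, 0.046, 0.001)
t=0.060: state=(0.952, 0.047, 0.001)
continuing one RK4 step at a time; state shown every 10 steps (Δt=0.2):
t=0.200: state=(0.944, 0.052, 0.003)
t=0.400: state=(0.932, 0.060, 0.007)
t=0.600: state=(0.919, 0.069, 0.012)
t=0.800: state=(0.903, 0.080, 0.017)
t=1.000: state=(0.885, 0.091, 0.023)
t=1.200: state=(0.866, 0.104, 0.030)
t=1.400: state=(0.844, 0.118, 0.038)
t=1.600: state=(0.820, 0.133, 0.047)
t=1.800: state=(0.794, 0.149, 0.057)
t=2.000: state=(0.766, 0.166, 0.068)
t=2.200: state=(0.736, 0.184, 0.080)
t=2.400: state=(0.704, 0.202, 0.094)
t=2.600: state=(0.670, 0.221, 0.109)
t=2.800: state=(0.636, 0.239, 0.125)
t=3.000: state=(0.601, 0.257, 0.143)
t=3.200: state=(0.565, 0.274, 0.161)
t=3.400: state=(0.530, 0.289, 0.181)
t=3.600: state=(0.495, 0.303, 0.202)
t=3.800: state=(0.461, 0.315, 0.224)
t=4.000: state=(0.428, 0.325, 0.247)
t=4.200: state=(0.397, 0.333, 0.270)
t=4.400: state=(0.368, 0.339, 0.294)
t=4.600: state=(0.340, 0.342, 0.318)
t=4.800: state=(0.314, 0.344, 0.342)
t=5.000: state=(0.290, 0.344, 0.366)
t=5.200: state=(0.268, 0.341, 0.390)
t=5.340: state=(0.254, 0.339, 0.407)
compare at T: S=0.254, I=0.339, R=0.407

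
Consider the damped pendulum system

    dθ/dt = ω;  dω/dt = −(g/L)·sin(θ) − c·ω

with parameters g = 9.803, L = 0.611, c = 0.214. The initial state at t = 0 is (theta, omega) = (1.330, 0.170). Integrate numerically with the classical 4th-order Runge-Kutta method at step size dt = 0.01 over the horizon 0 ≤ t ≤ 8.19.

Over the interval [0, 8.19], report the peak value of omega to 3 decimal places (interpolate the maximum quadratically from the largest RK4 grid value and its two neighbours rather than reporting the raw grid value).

max omega = 4.337

t=0.000: state=(1.330, 0.170)
step 1 (dt=0.01): k1=(0.170, -15.618), k2=(0.092, -15.604), k3=(0.092, -15.603), k4=(0.014, -15.588); state += dt/6·(k1+2k2+2k3+k4)
t=0.010: state=(1.331, 0.014)
t=0.020: state=(1.330, -0.142)
t=0.030: state=(1.328, -0.297)
continuing one RK4 step at a time; state shown every 50 steps (Δt=0.5):
t=0.500: state=(-0.189, -4.626)
t=1.000: state=(-1.100, 1.707)
t=1.500: state=(0.697, 3.177)
t=2.000: state=(0.632, -3.253)
t=2.500: state=(-0.948, -1.058)
t=3.000: state=(-0.015, 3.643)
t=3.500: state=(0.851, -1.106)
t=4.000: state=(-0.515, -2.514)
t=4.500: state=(-0.439, 2.629)
t=5.000: state=(0.738, 0.538)
t=5.500: state=(-0.104, -2.761)
t=6.000: state=(-0.591, 1.346)
t=6.500: state=(0.501, 1.504)
t=7.000: state=(0.178, -2.304)
t=7.500: state=(-0.572, 0.266)
t=8.000: state=(0.254, 1.870)
t=8.190: state=(0.503, 0.637)
largest grid value and its neighbours: omega(1.300)=4.33455, omega(1.310)=4.33672, omega(1.320)=4.33194
parabola through these three points peaks at t≈1.308 with omega≈4.33684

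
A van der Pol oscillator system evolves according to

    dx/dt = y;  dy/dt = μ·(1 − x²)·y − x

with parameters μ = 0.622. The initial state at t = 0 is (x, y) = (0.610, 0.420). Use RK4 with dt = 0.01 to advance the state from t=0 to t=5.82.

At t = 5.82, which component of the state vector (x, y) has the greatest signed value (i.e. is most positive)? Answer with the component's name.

t=0.000: state=(0.610, 0.420)
step 1 (dt=0.01): k1=(0.420, -0.446), k2=(0.418, -0.450), k3=(0.418, -0.450), k4=(0.416, -0.453); state += dt/6·(k1+2k2+2k3+k4)
t=0.010: state=(0.614, 0.416)
t=0.020: state=(0.618, 0.411)
t=0.030: state=(0.622, 0.406)
continuing one RK4 step at a time; state shown every 20 steps (Δt=0.2):
t=0.200: state=(0.684, 0.317)
t=0.400: state=(0.735, 0.190)
t=0.600: state=(0.759, 0.047)
t=0.800: state=(0.753, -0.106)
t=1.000: state=(0.716, -0.264)
t=1.200: state=(0.648, -0.424)
t=1.400: state=(0.547, -0.584)
t=1.600: state=(0.414, -0.744)
t=1.800: state=(0.249, -0.902)
t=2.000: state=(0.053, -1.052)
t=2.200: state=(-0.170, -1.178)
t=2.400: state=(-0.415, -1.258)
t=2.600: state=(-0.668, -1.261)
t=2.800: state=(-0.912, -1.159)
t=3.000: state=(-1.124, -0.949)
t=3.200: state=(-1.286, -0.661)
t=3.400: state=(-1.387, -0.343)
t=3.600: state=(-1.425, -0.038)
t=3.800: state=(-1.405, 0.233)
t=4.000: state=(-1.334, 0.469)
t=4.200: state=(-1.219, 0.680)
t=4.400: state=(-1.063, 0.879)
t=4.600: state=(-0.867, 1.081)
t=4.800: state=(-0.629, 1.296)
t=5.000: state=(-0.347, 1.526)
t=5.200: state=(-0.019, 1.760)
t=5.400: state=(0.354, 1.949)
t=5.600: state=(0.752, 2.008)
t=5.800: state=(1.141, 1.840)
t=5.820: state=(1.178, 1.809)
compare at T: x=1.178, y=1.809

largest component: y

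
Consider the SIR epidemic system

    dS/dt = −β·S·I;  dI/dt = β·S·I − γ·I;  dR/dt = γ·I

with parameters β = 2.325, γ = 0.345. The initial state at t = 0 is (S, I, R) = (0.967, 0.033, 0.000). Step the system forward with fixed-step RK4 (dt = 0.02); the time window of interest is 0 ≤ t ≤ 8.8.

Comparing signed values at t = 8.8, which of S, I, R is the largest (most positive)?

largest component: R

t=0.000: state=(0.967, 0.033, 0.000)
step 1 (dt=0.02): k1=(-0.074, 0.063, 0.011), k2=(-0.076, 0.064, 0.012), k3=(-0.076, 0.064, 0.012), k4=(-0.077, 0.065, 0.012); state += dt/6·(k1+2k2+2k3+k4)
t=0.020: state=(0.965, 0.034, 0.000)
t=0.040: state=(0.964, 0.036, 0.000)
t=0.060: state=(0.962, 0.037, 0.001)
continuing one RK4 step at a time; state shown every 25 steps (Δt=0.5):
t=0.500: state=(0.908, 0.083, 0.009)
t=1.000: state=(0.780, 0.188, 0.032)
t=1.500: state=(0.573, 0.349, 0.078)
t=2.000: state=(0.348, 0.500, 0.152)
t=2.500: state=(0.185, 0.570, 0.245)
t=3.000: state=(0.095, 0.561, 0.344)
t=3.500: state=(0.051, 0.512, 0.437)
t=4.000: state=(0.029, 0.451, 0.520)
t=4.500: state=(0.018, 0.390, 0.592)
t=5.000: state=(0.012, 0.334, 0.655)
t=5.500: state=(0.008, 0.284, 0.708)
t=6.000: state=(0.006, 0.241, 0.753)
t=6.500: state=(0.005, 0.204, 0.791)
t=7.000: state=(0.004, 0.173, 0.824)
t=7.500: state=(0.003, 0.146, 0.851)
t=8.000: state=(0.003, 0.123, 0.874)
t=8.500: state=(0.002, 0.104, 0.894)
t=8.800: state=(0.002, 0.094, 0.904)
compare at T: S=0.002, I=0.094, R=0.904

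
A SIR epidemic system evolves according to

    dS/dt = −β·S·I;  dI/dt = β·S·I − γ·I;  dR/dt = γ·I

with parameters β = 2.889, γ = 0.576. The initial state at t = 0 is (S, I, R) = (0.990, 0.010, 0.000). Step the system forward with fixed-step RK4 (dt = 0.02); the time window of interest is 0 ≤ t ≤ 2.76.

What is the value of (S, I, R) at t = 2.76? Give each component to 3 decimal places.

t=0.000: state=(0.990, 0.010, 0.000)
step 1 (dt=0.02): k1=(-0.029, 0.023, 0.006), k2=(-0.029, 0.023, 0.006), k3=(-0.029, 0.023, 0.006), k4=(-0.030, 0.024, 0.006); state += dt/6·(k1+2k2+2k3+k4)
t=0.020: state=(0.989, 0.010, 0.000)
t=0.040: state=(0.989, 0.011, 0.000)
t=0.060: state=(0.988, 0.011, 0.000)
continuing one RK4 step at a time; state shown every 5 steps (Δt=0.1):
t=0.100: state=(0.987, 0.013, 0.001)
t=0.200: state=(0.983, 0.016, 0.001)
t=0.300: state=(0.978, 0.020, 0.002)
t=0.400: state=(0.972, 0.025, 0.004)
t=0.500: state=(0.964, 0.031, 0.005)
t=0.600: state=(0.954, 0.038, 0.007)
t=0.700: state=(0.942, 0.048, 0.010)
t=0.800: state=(0.928, 0.059, 0.013)
t=0.900: state=(0.911, 0.073, 0.017)
t=1.000: state=(0.890, 0.089, 0.021)
t=1.100: state=(0.865, 0.108, 0.027)
t=1.200: state=(0.836, 0.131, 0.034)
t=1.300: state=(0.802, 0.156, 0.042)
t=1.400: state=(0.763, 0.185, 0.052)
t=1.500: state=(0.720, 0.216, 0.063)
t=1.600: state=(0.673, 0.250, 0.077)
t=1.700: state=(0.623, 0.284, 0.092)
t=1.800: state=(0.571, 0.319, 0.110)
t=1.900: state=(0.518, 0.353, 0.129)
t=2.000: state=(0.466, 0.384, 0.150)
t=2.100: state=(0.416, 0.411, 0.173)
t=2.200: state=(0.368, 0.435, 0.197)
t=2.300: state=(0.323, 0.454, 0.223)
t=2.400: state=(0.283, 0.467, 0.250)
t=2.500: state=(0.247, 0.476, 0.277)
t=2.600: state=(0.215, 0.481, 0.304)
t=2.700: state=(0.187, 0.481, 0.332)
t=2.760: state=(0.172, 0.479, 0.349)

(S, I, R) = (0.172, 0.479, 0.349)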